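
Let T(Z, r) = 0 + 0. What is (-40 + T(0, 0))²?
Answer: 1600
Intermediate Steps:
T(Z, r) = 0
(-40 + T(0, 0))² = (-40 + 0)² = (-40)² = 1600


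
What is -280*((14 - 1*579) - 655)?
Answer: 341600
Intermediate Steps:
-280*((14 - 1*579) - 655) = -280*((14 - 579) - 655) = -280*(-565 - 655) = -280*(-1220) = 341600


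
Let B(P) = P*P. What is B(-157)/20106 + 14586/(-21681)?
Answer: 811949/1467738 ≈ 0.55320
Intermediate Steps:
B(P) = P²
B(-157)/20106 + 14586/(-21681) = (-157)²/20106 + 14586/(-21681) = 24649*(1/20106) + 14586*(-1/21681) = 24649/20106 - 442/657 = 811949/1467738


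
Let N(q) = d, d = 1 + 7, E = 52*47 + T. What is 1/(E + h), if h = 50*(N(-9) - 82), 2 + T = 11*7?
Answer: -1/1181 ≈ -0.00084674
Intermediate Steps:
T = 75 (T = -2 + 11*7 = -2 + 77 = 75)
E = 2519 (E = 52*47 + 75 = 2444 + 75 = 2519)
d = 8
N(q) = 8
h = -3700 (h = 50*(8 - 82) = 50*(-74) = -3700)
1/(E + h) = 1/(2519 - 3700) = 1/(-1181) = -1/1181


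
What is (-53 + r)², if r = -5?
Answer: 3364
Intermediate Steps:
(-53 + r)² = (-53 - 5)² = (-58)² = 3364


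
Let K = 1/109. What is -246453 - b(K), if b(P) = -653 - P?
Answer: -26792199/109 ≈ -2.4580e+5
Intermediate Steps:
K = 1/109 ≈ 0.0091743
-246453 - b(K) = -246453 - (-653 - 1*1/109) = -246453 - (-653 - 1/109) = -246453 - 1*(-71178/109) = -246453 + 71178/109 = -26792199/109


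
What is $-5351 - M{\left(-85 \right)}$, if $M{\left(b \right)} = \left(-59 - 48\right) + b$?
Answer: $-5159$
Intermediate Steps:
$M{\left(b \right)} = -107 + b$
$-5351 - M{\left(-85 \right)} = -5351 - \left(-107 - 85\right) = -5351 - -192 = -5351 + 192 = -5159$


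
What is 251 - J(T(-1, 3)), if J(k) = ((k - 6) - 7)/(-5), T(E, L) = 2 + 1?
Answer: 249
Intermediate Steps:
T(E, L) = 3
J(k) = 13/5 - k/5 (J(k) = ((-6 + k) - 7)*(-1/5) = (-13 + k)*(-1/5) = 13/5 - k/5)
251 - J(T(-1, 3)) = 251 - (13/5 - 1/5*3) = 251 - (13/5 - 3/5) = 251 - 1*2 = 251 - 2 = 249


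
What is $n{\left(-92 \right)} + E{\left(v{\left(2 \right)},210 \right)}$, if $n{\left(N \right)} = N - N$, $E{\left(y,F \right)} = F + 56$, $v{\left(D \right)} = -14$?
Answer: $266$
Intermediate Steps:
$E{\left(y,F \right)} = 56 + F$
$n{\left(N \right)} = 0$
$n{\left(-92 \right)} + E{\left(v{\left(2 \right)},210 \right)} = 0 + \left(56 + 210\right) = 0 + 266 = 266$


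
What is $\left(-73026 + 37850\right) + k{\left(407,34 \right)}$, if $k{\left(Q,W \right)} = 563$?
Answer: $-34613$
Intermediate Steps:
$\left(-73026 + 37850\right) + k{\left(407,34 \right)} = \left(-73026 + 37850\right) + 563 = -35176 + 563 = -34613$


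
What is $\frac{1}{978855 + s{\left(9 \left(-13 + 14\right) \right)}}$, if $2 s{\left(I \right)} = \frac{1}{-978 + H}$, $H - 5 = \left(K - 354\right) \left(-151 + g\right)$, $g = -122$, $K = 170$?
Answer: $\frac{98518}{96434836891} \approx 1.0216 \cdot 10^{-6}$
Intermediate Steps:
$H = 50237$ ($H = 5 + \left(170 - 354\right) \left(-151 - 122\right) = 5 - -50232 = 5 + 50232 = 50237$)
$s{\left(I \right)} = \frac{1}{98518}$ ($s{\left(I \right)} = \frac{1}{2 \left(-978 + 50237\right)} = \frac{1}{2 \cdot 49259} = \frac{1}{2} \cdot \frac{1}{49259} = \frac{1}{98518}$)
$\frac{1}{978855 + s{\left(9 \left(-13 + 14\right) \right)}} = \frac{1}{978855 + \frac{1}{98518}} = \frac{1}{\frac{96434836891}{98518}} = \frac{98518}{96434836891}$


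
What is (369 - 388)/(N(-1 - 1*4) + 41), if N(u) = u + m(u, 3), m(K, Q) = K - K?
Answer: -19/36 ≈ -0.52778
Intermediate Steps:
m(K, Q) = 0
N(u) = u (N(u) = u + 0 = u)
(369 - 388)/(N(-1 - 1*4) + 41) = (369 - 388)/((-1 - 1*4) + 41) = -19/((-1 - 4) + 41) = -19/(-5 + 41) = -19/36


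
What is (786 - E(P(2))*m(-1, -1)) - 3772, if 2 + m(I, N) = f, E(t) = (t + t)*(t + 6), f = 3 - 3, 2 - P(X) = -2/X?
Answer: -2878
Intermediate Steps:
P(X) = 2 + 2/X (P(X) = 2 - (-2)/X = 2 + 2/X)
f = 0
E(t) = 2*t*(6 + t) (E(t) = (2*t)*(6 + t) = 2*t*(6 + t))
m(I, N) = -2 (m(I, N) = -2 + 0 = -2)
(786 - E(P(2))*m(-1, -1)) - 3772 = (786 - 2*(2 + 2/2)*(6 + (2 + 2/2))*(-2)) - 3772 = (786 - 2*(2 + 2*(½))*(6 + (2 + 2*(½)))*(-2)) - 3772 = (786 - 2*(2 + 1)*(6 + (2 + 1))*(-2)) - 3772 = (786 - 2*3*(6 + 3)*(-2)) - 3772 = (786 - 2*3*9*(-2)) - 3772 = (786 - 54*(-2)) - 3772 = (786 - 1*(-108)) - 3772 = (786 + 108) - 3772 = 894 - 3772 = -2878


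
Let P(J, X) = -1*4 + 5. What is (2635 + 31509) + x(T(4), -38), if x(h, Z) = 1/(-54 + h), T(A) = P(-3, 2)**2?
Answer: 1809631/53 ≈ 34144.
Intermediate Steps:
P(J, X) = 1 (P(J, X) = -4 + 5 = 1)
T(A) = 1 (T(A) = 1**2 = 1)
(2635 + 31509) + x(T(4), -38) = (2635 + 31509) + 1/(-54 + 1) = 34144 + 1/(-53) = 34144 - 1/53 = 1809631/53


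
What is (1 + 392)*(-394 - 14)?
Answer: -160344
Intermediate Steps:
(1 + 392)*(-394 - 14) = 393*(-408) = -160344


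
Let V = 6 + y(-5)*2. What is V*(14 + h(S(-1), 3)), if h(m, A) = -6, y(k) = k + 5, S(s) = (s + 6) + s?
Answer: 48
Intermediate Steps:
S(s) = 6 + 2*s (S(s) = (6 + s) + s = 6 + 2*s)
y(k) = 5 + k
V = 6 (V = 6 + (5 - 5)*2 = 6 + 0*2 = 6 + 0 = 6)
V*(14 + h(S(-1), 3)) = 6*(14 - 6) = 6*8 = 48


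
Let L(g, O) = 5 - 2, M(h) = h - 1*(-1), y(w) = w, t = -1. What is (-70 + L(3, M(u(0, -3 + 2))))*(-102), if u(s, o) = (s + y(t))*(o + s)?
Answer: 6834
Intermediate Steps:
u(s, o) = (-1 + s)*(o + s) (u(s, o) = (s - 1)*(o + s) = (-1 + s)*(o + s))
M(h) = 1 + h (M(h) = h + 1 = 1 + h)
L(g, O) = 3
(-70 + L(3, M(u(0, -3 + 2))))*(-102) = (-70 + 3)*(-102) = -67*(-102) = 6834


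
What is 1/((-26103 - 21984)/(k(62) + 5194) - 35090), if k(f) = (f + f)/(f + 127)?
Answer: -981790/34460099543 ≈ -2.8491e-5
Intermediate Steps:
k(f) = 2*f/(127 + f) (k(f) = (2*f)/(127 + f) = 2*f/(127 + f))
1/((-26103 - 21984)/(k(62) + 5194) - 35090) = 1/((-26103 - 21984)/(2*62/(127 + 62) + 5194) - 35090) = 1/(-48087/(2*62/189 + 5194) - 35090) = 1/(-48087/(2*62*(1/189) + 5194) - 35090) = 1/(-48087/(124/189 + 5194) - 35090) = 1/(-48087/981790/189 - 35090) = 1/(-48087*189/981790 - 35090) = 1/(-9088443/981790 - 35090) = 1/(-34460099543/981790) = -981790/34460099543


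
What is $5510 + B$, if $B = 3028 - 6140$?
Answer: $2398$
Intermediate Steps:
$B = -3112$ ($B = 3028 - 6140 = -3112$)
$5510 + B = 5510 - 3112 = 2398$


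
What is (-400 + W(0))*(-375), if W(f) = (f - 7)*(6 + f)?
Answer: 165750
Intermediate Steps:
W(f) = (-7 + f)*(6 + f)
(-400 + W(0))*(-375) = (-400 + (-42 + 0² - 1*0))*(-375) = (-400 + (-42 + 0 + 0))*(-375) = (-400 - 42)*(-375) = -442*(-375) = 165750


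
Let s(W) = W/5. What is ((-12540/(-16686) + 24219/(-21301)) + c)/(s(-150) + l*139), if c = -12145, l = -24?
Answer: 359734663847/99697690323 ≈ 3.6083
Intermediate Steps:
s(W) = W/5 (s(W) = W*(⅕) = W/5)
((-12540/(-16686) + 24219/(-21301)) + c)/(s(-150) + l*139) = ((-12540/(-16686) + 24219/(-21301)) - 12145)/((⅕)*(-150) - 24*139) = ((-12540*(-1/16686) + 24219*(-1/21301)) - 12145)/(-30 - 3336) = ((2090/2781 - 24219/21301) - 12145)/(-3366) = (-22833949/59238081 - 12145)*(-1/3366) = -719469327694/59238081*(-1/3366) = 359734663847/99697690323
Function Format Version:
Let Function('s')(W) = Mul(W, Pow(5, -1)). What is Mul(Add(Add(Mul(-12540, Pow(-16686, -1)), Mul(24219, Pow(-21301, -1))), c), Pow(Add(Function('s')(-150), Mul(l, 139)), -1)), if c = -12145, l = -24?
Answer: Rational(359734663847, 99697690323) ≈ 3.6083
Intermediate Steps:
Function('s')(W) = Mul(Rational(1, 5), W) (Function('s')(W) = Mul(W, Rational(1, 5)) = Mul(Rational(1, 5), W))
Mul(Add(Add(Mul(-12540, Pow(-16686, -1)), Mul(24219, Pow(-21301, -1))), c), Pow(Add(Function('s')(-150), Mul(l, 139)), -1)) = Mul(Add(Add(Mul(-12540, Pow(-16686, -1)), Mul(24219, Pow(-21301, -1))), -12145), Pow(Add(Mul(Rational(1, 5), -150), Mul(-24, 139)), -1)) = Mul(Add(Add(Mul(-12540, Rational(-1, 16686)), Mul(24219, Rational(-1, 21301))), -12145), Pow(Add(-30, -3336), -1)) = Mul(Add(Add(Rational(2090, 2781), Rational(-24219, 21301)), -12145), Pow(-3366, -1)) = Mul(Add(Rational(-22833949, 59238081), -12145), Rational(-1, 3366)) = Mul(Rational(-719469327694, 59238081), Rational(-1, 3366)) = Rational(359734663847, 99697690323)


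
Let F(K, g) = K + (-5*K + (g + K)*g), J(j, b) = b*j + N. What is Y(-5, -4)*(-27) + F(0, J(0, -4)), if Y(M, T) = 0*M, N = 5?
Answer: 25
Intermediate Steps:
Y(M, T) = 0
J(j, b) = 5 + b*j (J(j, b) = b*j + 5 = 5 + b*j)
F(K, g) = -4*K + g*(K + g) (F(K, g) = K + (-5*K + (K + g)*g) = K + (-5*K + g*(K + g)) = -4*K + g*(K + g))
Y(-5, -4)*(-27) + F(0, J(0, -4)) = 0*(-27) + ((5 - 4*0)² - 4*0 + 0*(5 - 4*0)) = 0 + ((5 + 0)² + 0 + 0*(5 + 0)) = 0 + (5² + 0 + 0*5) = 0 + (25 + 0 + 0) = 0 + 25 = 25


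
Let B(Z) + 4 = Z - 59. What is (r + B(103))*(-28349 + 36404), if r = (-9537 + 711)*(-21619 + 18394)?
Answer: 229276633950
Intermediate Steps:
B(Z) = -63 + Z (B(Z) = -4 + (Z - 59) = -4 + (-59 + Z) = -63 + Z)
r = 28463850 (r = -8826*(-3225) = 28463850)
(r + B(103))*(-28349 + 36404) = (28463850 + (-63 + 103))*(-28349 + 36404) = (28463850 + 40)*8055 = 28463890*8055 = 229276633950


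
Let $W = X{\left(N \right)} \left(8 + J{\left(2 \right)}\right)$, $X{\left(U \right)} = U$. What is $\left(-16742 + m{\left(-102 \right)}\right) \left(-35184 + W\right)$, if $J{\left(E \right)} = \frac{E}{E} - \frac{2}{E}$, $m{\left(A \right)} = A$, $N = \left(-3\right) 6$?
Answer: $595064832$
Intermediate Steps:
$N = -18$
$J{\left(E \right)} = 1 - \frac{2}{E}$
$W = -144$ ($W = - 18 \left(8 + \frac{-2 + 2}{2}\right) = - 18 \left(8 + \frac{1}{2} \cdot 0\right) = - 18 \left(8 + 0\right) = \left(-18\right) 8 = -144$)
$\left(-16742 + m{\left(-102 \right)}\right) \left(-35184 + W\right) = \left(-16742 - 102\right) \left(-35184 - 144\right) = \left(-16844\right) \left(-35328\right) = 595064832$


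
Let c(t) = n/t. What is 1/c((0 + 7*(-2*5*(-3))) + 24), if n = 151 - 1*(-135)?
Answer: 9/11 ≈ 0.81818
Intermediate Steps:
n = 286 (n = 151 + 135 = 286)
c(t) = 286/t
1/c((0 + 7*(-2*5*(-3))) + 24) = 1/(286/((0 + 7*(-2*5*(-3))) + 24)) = 1/(286/((0 + 7*(-10*(-3))) + 24)) = 1/(286/((0 + 7*30) + 24)) = 1/(286/((0 + 210) + 24)) = 1/(286/(210 + 24)) = 1/(286/234) = 1/(286*(1/234)) = 1/(11/9) = 9/11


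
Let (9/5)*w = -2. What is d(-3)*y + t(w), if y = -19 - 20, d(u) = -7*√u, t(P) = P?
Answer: -10/9 + 273*I*√3 ≈ -1.1111 + 472.85*I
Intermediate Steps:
w = -10/9 (w = (5/9)*(-2) = -10/9 ≈ -1.1111)
y = -39
d(-3)*y + t(w) = -7*I*√3*(-39) - 10/9 = 273*I*√3 - 10/9 = -10/9 + 273*I*√3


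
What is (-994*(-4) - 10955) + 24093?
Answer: 17114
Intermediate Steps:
(-994*(-4) - 10955) + 24093 = (3976 - 10955) + 24093 = -6979 + 24093 = 17114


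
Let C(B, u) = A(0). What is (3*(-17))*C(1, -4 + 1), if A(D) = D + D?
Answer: 0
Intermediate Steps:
A(D) = 2*D
C(B, u) = 0 (C(B, u) = 2*0 = 0)
(3*(-17))*C(1, -4 + 1) = (3*(-17))*0 = -51*0 = 0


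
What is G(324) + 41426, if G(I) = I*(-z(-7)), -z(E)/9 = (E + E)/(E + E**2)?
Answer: 40454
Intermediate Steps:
z(E) = -18*E/(E + E**2) (z(E) = -9*(E + E)/(E + E**2) = -9*2*E/(E + E**2) = -18*E/(E + E**2))
G(I) = -3*I (G(I) = I*(-(-18)/(1 - 7)) = I*(-(-18)/(-6)) = I*(-(-18)*(-1)/6) = I*(-1*3) = I*(-3) = -3*I)
G(324) + 41426 = -3*324 + 41426 = -972 + 41426 = 40454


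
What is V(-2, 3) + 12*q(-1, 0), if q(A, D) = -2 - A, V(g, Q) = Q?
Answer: -9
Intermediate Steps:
V(-2, 3) + 12*q(-1, 0) = 3 + 12*(-2 - 1*(-1)) = 3 + 12*(-2 + 1) = 3 + 12*(-1) = 3 - 12 = -9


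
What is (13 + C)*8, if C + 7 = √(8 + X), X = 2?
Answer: 48 + 8*√10 ≈ 73.298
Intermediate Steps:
C = -7 + √10 (C = -7 + √(8 + 2) = -7 + √10 ≈ -3.8377)
(13 + C)*8 = (13 + (-7 + √10))*8 = (6 + √10)*8 = 48 + 8*√10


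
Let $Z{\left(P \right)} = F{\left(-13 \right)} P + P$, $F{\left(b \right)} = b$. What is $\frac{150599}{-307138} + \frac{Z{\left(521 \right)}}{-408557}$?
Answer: $- \frac{59608048867}{125483379866} \approx -0.47503$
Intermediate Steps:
$Z{\left(P \right)} = - 12 P$ ($Z{\left(P \right)} = - 13 P + P = - 12 P$)
$\frac{150599}{-307138} + \frac{Z{\left(521 \right)}}{-408557} = \frac{150599}{-307138} + \frac{\left(-12\right) 521}{-408557} = 150599 \left(- \frac{1}{307138}\right) - - \frac{6252}{408557} = - \frac{150599}{307138} + \frac{6252}{408557} = - \frac{59608048867}{125483379866}$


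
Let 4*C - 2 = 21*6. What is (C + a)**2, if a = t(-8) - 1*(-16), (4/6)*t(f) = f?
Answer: 1296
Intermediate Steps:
t(f) = 3*f/2
C = 32 (C = 1/2 + (21*6)/4 = 1/2 + (1/4)*126 = 1/2 + 63/2 = 32)
a = 4 (a = (3/2)*(-8) - 1*(-16) = -12 + 16 = 4)
(C + a)**2 = (32 + 4)**2 = 36**2 = 1296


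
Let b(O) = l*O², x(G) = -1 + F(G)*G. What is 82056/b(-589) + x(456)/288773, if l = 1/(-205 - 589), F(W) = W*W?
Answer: 14080365631943/100181417933 ≈ 140.55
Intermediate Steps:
F(W) = W²
l = -1/794 (l = 1/(-794) = -1/794 ≈ -0.0012594)
x(G) = -1 + G³ (x(G) = -1 + G²*G = -1 + G³)
b(O) = -O²/794
82056/b(-589) + x(456)/288773 = 82056/((-1/794*(-589)²)) + (-1 + 456³)/288773 = 82056/((-1/794*346921)) + (-1 + 94818816)*(1/288773) = 82056/(-346921/794) + 94818815*(1/288773) = 82056*(-794/346921) + 94818815/288773 = -65152464/346921 + 94818815/288773 = 14080365631943/100181417933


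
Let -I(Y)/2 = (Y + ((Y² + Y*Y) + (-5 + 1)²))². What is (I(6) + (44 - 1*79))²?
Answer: 313537849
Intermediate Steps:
I(Y) = -2*(16 + Y + 2*Y²)² (I(Y) = -2*(Y + ((Y² + Y*Y) + (-5 + 1)²))² = -2*(Y + ((Y² + Y²) + (-4)²))² = -2*(Y + (2*Y² + 16))² = -2*(Y + (16 + 2*Y²))² = -2*(16 + Y + 2*Y²)²)
(I(6) + (44 - 1*79))² = (-2*(16 + 6 + 2*6²)² + (44 - 1*79))² = (-2*(16 + 6 + 2*36)² + (44 - 79))² = (-2*(16 + 6 + 72)² - 35)² = (-2*94² - 35)² = (-2*8836 - 35)² = (-17672 - 35)² = (-17707)² = 313537849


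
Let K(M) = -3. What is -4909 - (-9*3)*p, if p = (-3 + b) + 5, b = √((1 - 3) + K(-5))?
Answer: -4855 + 27*I*√5 ≈ -4855.0 + 60.374*I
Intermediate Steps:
b = I*√5 (b = √((1 - 3) - 3) = √(-2 - 3) = √(-5) = I*√5 ≈ 2.2361*I)
p = 2 + I*√5 (p = (-3 + I*√5) + 5 = 2 + I*√5 ≈ 2.0 + 2.2361*I)
-4909 - (-9*3)*p = -4909 - (-9*3)*(2 + I*√5) = -4909 - (-27)*(2 + I*√5) = -4909 - (-54 - 27*I*√5) = -4909 + (54 + 27*I*√5) = -4855 + 27*I*√5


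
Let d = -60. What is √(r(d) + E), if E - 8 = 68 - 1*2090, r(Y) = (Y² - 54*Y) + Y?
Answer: √4766 ≈ 69.036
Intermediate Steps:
r(Y) = Y² - 53*Y
E = -2014 (E = 8 + (68 - 1*2090) = 8 + (68 - 2090) = 8 - 2022 = -2014)
√(r(d) + E) = √(-60*(-53 - 60) - 2014) = √(-60*(-113) - 2014) = √(6780 - 2014) = √4766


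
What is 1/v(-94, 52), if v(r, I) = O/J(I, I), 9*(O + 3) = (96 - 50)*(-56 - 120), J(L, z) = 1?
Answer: -9/8123 ≈ -0.0011080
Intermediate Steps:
O = -8123/9 (O = -3 + ((96 - 50)*(-56 - 120))/9 = -3 + (46*(-176))/9 = -3 + (1/9)*(-8096) = -3 - 8096/9 = -8123/9 ≈ -902.56)
v(r, I) = -8123/9 (v(r, I) = -8123/9/1 = -8123/9*1 = -8123/9)
1/v(-94, 52) = 1/(-8123/9) = -9/8123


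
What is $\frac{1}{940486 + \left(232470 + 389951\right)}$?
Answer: $\frac{1}{1562907} \approx 6.3983 \cdot 10^{-7}$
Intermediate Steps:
$\frac{1}{940486 + \left(232470 + 389951\right)} = \frac{1}{940486 + 622421} = \frac{1}{1562907}$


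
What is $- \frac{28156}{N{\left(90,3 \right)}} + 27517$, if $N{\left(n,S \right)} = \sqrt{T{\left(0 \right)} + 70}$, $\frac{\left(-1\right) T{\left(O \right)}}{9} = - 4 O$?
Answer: $27517 - \frac{14078 \sqrt{70}}{35} \approx 24152.0$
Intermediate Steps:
$T{\left(O \right)} = 36 O$ ($T{\left(O \right)} = - 9 \left(- 4 O\right) = 36 O$)
$N{\left(n,S \right)} = \sqrt{70}$ ($N{\left(n,S \right)} = \sqrt{36 \cdot 0 + 70} = \sqrt{0 + 70} = \sqrt{70}$)
$- \frac{28156}{N{\left(90,3 \right)}} + 27517 = - \frac{28156}{\sqrt{70}} + 27517 = - 28156 \frac{\sqrt{70}}{70} + 27517 = - \frac{14078 \sqrt{70}}{35} + 27517 = 27517 - \frac{14078 \sqrt{70}}{35}$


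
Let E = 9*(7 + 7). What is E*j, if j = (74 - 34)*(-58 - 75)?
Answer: -670320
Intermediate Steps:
E = 126 (E = 9*14 = 126)
j = -5320 (j = 40*(-133) = -5320)
E*j = 126*(-5320) = -670320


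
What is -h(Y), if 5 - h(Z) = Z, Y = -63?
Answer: -68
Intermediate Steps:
h(Z) = 5 - Z
-h(Y) = -(5 - 1*(-63)) = -(5 + 63) = -1*68 = -68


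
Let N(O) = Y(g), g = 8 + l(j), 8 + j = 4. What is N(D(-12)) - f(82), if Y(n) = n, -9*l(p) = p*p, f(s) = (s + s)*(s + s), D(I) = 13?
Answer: -242008/9 ≈ -26890.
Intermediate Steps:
j = -4 (j = -8 + 4 = -4)
f(s) = 4*s² (f(s) = (2*s)*(2*s) = 4*s²)
l(p) = -p²/9 (l(p) = -p*p/9 = -p²/9)
g = 56/9 (g = 8 - ⅑*(-4)² = 8 - ⅑*16 = 8 - 16/9 = 56/9 ≈ 6.2222)
N(O) = 56/9
N(D(-12)) - f(82) = 56/9 - 4*82² = 56/9 - 4*6724 = 56/9 - 1*26896 = 56/9 - 26896 = -242008/9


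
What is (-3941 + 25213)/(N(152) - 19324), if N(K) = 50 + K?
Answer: -10636/9561 ≈ -1.1124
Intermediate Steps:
(-3941 + 25213)/(N(152) - 19324) = (-3941 + 25213)/((50 + 152) - 19324) = 21272/(202 - 19324) = 21272/(-19122) = 21272*(-1/19122) = -10636/9561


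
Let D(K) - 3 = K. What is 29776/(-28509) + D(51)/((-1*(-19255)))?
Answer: -571797394/548940795 ≈ -1.0416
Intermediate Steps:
D(K) = 3 + K
29776/(-28509) + D(51)/((-1*(-19255))) = 29776/(-28509) + (3 + 51)/((-1*(-19255))) = 29776*(-1/28509) + 54/19255 = -29776/28509 + 54*(1/19255) = -29776/28509 + 54/19255 = -571797394/548940795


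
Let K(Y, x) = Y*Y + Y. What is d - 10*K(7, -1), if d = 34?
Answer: -526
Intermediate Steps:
K(Y, x) = Y + Y² (K(Y, x) = Y² + Y = Y + Y²)
d - 10*K(7, -1) = 34 - 70*(1 + 7) = 34 - 70*8 = 34 - 10*56 = 34 - 560 = -526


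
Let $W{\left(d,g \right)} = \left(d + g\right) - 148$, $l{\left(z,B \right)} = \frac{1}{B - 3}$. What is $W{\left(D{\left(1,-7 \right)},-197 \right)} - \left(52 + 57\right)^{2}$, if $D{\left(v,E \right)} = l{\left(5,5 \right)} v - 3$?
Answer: $- \frac{24457}{2} \approx -12229.0$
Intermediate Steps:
$l{\left(z,B \right)} = \frac{1}{-3 + B}$
$D{\left(v,E \right)} = -3 + \frac{v}{2}$ ($D{\left(v,E \right)} = \frac{v}{-3 + 5} - 3 = \frac{v}{2} - 3 = -3 + \frac{v}{2}$)
$W{\left(d,g \right)} = -148 + d + g$
$W{\left(D{\left(1,-7 \right)},-197 \right)} - \left(52 + 57\right)^{2} = \left(-148 + \left(-3 + \frac{1}{2} \cdot 1\right) - 197\right) - \left(52 + 57\right)^{2} = \left(-148 + \left(-3 + \frac{1}{2}\right) - 197\right) - 109^{2} = \left(-148 - \frac{5}{2} - 197\right) - 11881 = - \frac{695}{2} - 11881 = - \frac{24457}{2}$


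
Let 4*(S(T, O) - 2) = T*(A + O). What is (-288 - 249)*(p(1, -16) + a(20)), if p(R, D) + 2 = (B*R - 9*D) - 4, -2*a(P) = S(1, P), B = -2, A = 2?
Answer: -284073/4 ≈ -71018.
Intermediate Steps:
S(T, O) = 2 + T*(2 + O)/4 (S(T, O) = 2 + (T*(2 + O))/4 = 2 + T*(2 + O)/4)
a(P) = -5/4 - P/8 (a(P) = -(2 + (1/2)*1 + (1/4)*P*1)/2 = -(2 + 1/2 + P/4)/2 = -(5/2 + P/4)/2 = -5/4 - P/8)
p(R, D) = -6 - 9*D - 2*R (p(R, D) = -2 + ((-2*R - 9*D) - 4) = -2 + ((-9*D - 2*R) - 4) = -2 + (-4 - 9*D - 2*R) = -6 - 9*D - 2*R)
(-288 - 249)*(p(1, -16) + a(20)) = (-288 - 249)*((-6 - 9*(-16) - 2*1) + (-5/4 - 1/8*20)) = -537*((-6 + 144 - 2) + (-5/4 - 5/2)) = -537*(136 - 15/4) = -537*529/4 = -284073/4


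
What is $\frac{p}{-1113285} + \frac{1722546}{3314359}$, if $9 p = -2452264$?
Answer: $\frac{25386844871266}{33208435433835} \approx 0.76447$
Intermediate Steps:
$p = - \frac{2452264}{9}$ ($p = \frac{1}{9} \left(-2452264\right) = - \frac{2452264}{9} \approx -2.7247 \cdot 10^{5}$)
$\frac{p}{-1113285} + \frac{1722546}{3314359} = - \frac{2452264}{9 \left(-1113285\right)} + \frac{1722546}{3314359} = \left(- \frac{2452264}{9}\right) \left(- \frac{1}{1113285}\right) + 1722546 \cdot \frac{1}{3314359} = \frac{2452264}{10019565} + \frac{1722546}{3314359} = \frac{25386844871266}{33208435433835}$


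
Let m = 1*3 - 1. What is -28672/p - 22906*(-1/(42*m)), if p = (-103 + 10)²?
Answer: 32617591/121086 ≈ 269.38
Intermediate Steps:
p = 8649 (p = (-93)² = 8649)
m = 2 (m = 3 - 1 = 2)
-28672/p - 22906*(-1/(42*m)) = -28672/8649 - 22906/((6*2)*(-7)) = -28672*1/8649 - 22906/(12*(-7)) = -28672/8649 - 22906/(-84) = -28672/8649 - 22906*(-1/84) = -28672/8649 + 11453/42 = 32617591/121086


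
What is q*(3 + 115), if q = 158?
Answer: 18644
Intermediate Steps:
q*(3 + 115) = 158*(3 + 115) = 158*118 = 18644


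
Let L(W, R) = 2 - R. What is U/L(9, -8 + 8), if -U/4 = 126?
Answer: -252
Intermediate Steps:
U = -504 (U = -4*126 = -504)
U/L(9, -8 + 8) = -504/(2 - (-8 + 8)) = -504/(2 - 1*0) = -504/(2 + 0) = -504/2 = (½)*(-504) = -252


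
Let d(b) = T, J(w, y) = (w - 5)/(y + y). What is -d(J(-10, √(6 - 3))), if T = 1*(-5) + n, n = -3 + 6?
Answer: 2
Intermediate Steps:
J(w, y) = (-5 + w)/(2*y) (J(w, y) = (-5 + w)/((2*y)) = (-5 + w)*(1/(2*y)) = (-5 + w)/(2*y))
n = 3
T = -2 (T = 1*(-5) + 3 = -5 + 3 = -2)
d(b) = -2
-d(J(-10, √(6 - 3))) = -1*(-2) = 2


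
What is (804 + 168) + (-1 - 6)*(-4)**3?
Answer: 1420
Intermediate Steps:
(804 + 168) + (-1 - 6)*(-4)**3 = 972 - 7*(-64) = 972 + 448 = 1420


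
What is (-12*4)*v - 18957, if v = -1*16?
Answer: -18189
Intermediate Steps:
v = -16
(-12*4)*v - 18957 = -12*4*(-16) - 18957 = -48*(-16) - 18957 = 768 - 18957 = -18189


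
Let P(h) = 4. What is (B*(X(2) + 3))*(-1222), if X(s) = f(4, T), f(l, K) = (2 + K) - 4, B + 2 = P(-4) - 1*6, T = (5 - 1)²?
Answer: 83096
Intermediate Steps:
T = 16 (T = 4² = 16)
B = -4 (B = -2 + (4 - 1*6) = -2 + (4 - 6) = -2 - 2 = -4)
f(l, K) = -2 + K
X(s) = 14 (X(s) = -2 + 16 = 14)
(B*(X(2) + 3))*(-1222) = -4*(14 + 3)*(-1222) = -4*17*(-1222) = -68*(-1222) = 83096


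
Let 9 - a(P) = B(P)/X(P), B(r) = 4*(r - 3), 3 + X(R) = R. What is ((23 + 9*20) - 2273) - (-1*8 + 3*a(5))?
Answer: -2077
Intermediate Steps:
X(R) = -3 + R
B(r) = -12 + 4*r (B(r) = 4*(-3 + r) = -12 + 4*r)
a(P) = 9 - (-12 + 4*P)/(-3 + P)
((23 + 9*20) - 2273) - (-1*8 + 3*a(5)) = ((23 + 9*20) - 2273) - (-1*8 + 3*5) = ((23 + 180) - 2273) - (-8 + 15) = (203 - 2273) - 1*7 = -2070 - 7 = -2077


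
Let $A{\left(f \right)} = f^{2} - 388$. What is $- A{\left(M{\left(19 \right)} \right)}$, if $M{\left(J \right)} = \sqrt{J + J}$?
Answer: $350$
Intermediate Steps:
$M{\left(J \right)} = \sqrt{2} \sqrt{J}$ ($M{\left(J \right)} = \sqrt{2 J} = \sqrt{2} \sqrt{J}$)
$A{\left(f \right)} = -388 + f^{2}$
$- A{\left(M{\left(19 \right)} \right)} = - (-388 + \left(\sqrt{2} \sqrt{19}\right)^{2}) = - (-388 + \left(\sqrt{38}\right)^{2}) = - (-388 + 38) = \left(-1\right) \left(-350\right) = 350$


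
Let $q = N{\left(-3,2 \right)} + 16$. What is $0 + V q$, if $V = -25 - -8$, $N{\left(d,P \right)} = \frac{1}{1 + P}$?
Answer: $- \frac{833}{3} \approx -277.67$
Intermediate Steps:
$V = -17$ ($V = -25 + 8 = -17$)
$q = \frac{49}{3}$ ($q = \frac{1}{1 + 2} + 16 = \frac{1}{3} + 16 = \frac{49}{3} \approx 16.333$)
$0 + V q = 0 - \frac{833}{3} = - \frac{833}{3}$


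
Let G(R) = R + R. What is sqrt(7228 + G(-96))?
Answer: 2*sqrt(1759) ≈ 83.881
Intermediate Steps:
G(R) = 2*R
sqrt(7228 + G(-96)) = sqrt(7228 + 2*(-96)) = sqrt(7228 - 192) = sqrt(7036) = 2*sqrt(1759)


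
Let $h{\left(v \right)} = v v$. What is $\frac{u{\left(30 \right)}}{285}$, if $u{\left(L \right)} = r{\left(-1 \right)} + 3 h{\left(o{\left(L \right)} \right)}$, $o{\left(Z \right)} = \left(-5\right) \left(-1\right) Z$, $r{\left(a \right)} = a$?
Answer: $\frac{67499}{285} \approx 236.84$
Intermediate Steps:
$o{\left(Z \right)} = 5 Z$
$h{\left(v \right)} = v^{2}$
$u{\left(L \right)} = -1 + 75 L^{2}$ ($u{\left(L \right)} = -1 + 3 \left(5 L\right)^{2} = -1 + 3 \cdot 25 L^{2} = -1 + 75 L^{2}$)
$\frac{u{\left(30 \right)}}{285} = \frac{-1 + 75 \cdot 30^{2}}{285} = \left(-1 + 75 \cdot 900\right) \frac{1}{285} = \left(-1 + 67500\right) \frac{1}{285} = 67499 \cdot \frac{1}{285} = \frac{67499}{285}$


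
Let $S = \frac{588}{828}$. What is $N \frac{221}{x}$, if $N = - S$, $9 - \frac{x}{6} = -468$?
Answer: $- \frac{10829}{197478} \approx -0.054837$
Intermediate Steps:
$S = \frac{49}{69}$ ($S = 588 \cdot \frac{1}{828} = \frac{49}{69} \approx 0.71014$)
$x = 2862$ ($x = 54 - -2808 = 54 + 2808 = 2862$)
$N = - \frac{49}{69}$ ($N = \left(-1\right) \frac{49}{69} = - \frac{49}{69} \approx -0.71014$)
$N \frac{221}{x} = - \frac{49 \cdot \frac{221}{2862}}{69} = - \frac{49 \cdot 221 \cdot \frac{1}{2862}}{69} = \left(- \frac{49}{69}\right) \frac{221}{2862} = - \frac{10829}{197478}$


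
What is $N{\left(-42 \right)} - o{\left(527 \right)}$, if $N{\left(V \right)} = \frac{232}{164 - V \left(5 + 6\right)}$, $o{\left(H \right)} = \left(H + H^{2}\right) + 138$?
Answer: $- \frac{87137206}{313} \approx -2.7839 \cdot 10^{5}$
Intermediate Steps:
$o{\left(H \right)} = 138 + H + H^{2}$
$N{\left(V \right)} = \frac{232}{164 - 11 V}$ ($N{\left(V \right)} = \frac{232}{164 - V 11} = \frac{232}{164 - 11 V}$)
$N{\left(-42 \right)} - o{\left(527 \right)} = - \frac{232}{-164 + 11 \left(-42\right)} - \left(138 + 527 + 527^{2}\right) = - \frac{232}{-164 - 462} - \left(138 + 527 + 277729\right) = - \frac{232}{-626} - 278394 = \left(-232\right) \left(- \frac{1}{626}\right) - 278394 = \frac{116}{313} - 278394 = - \frac{87137206}{313}$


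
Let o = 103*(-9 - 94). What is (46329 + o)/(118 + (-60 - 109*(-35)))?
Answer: 35720/3873 ≈ 9.2228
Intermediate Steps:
o = -10609 (o = 103*(-103) = -10609)
(46329 + o)/(118 + (-60 - 109*(-35))) = (46329 - 10609)/(118 + (-60 - 109*(-35))) = 35720/(118 + (-60 + 3815)) = 35720/(118 + 3755) = 35720/3873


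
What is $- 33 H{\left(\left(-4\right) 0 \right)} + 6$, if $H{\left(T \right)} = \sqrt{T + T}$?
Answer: $6$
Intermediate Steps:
$H{\left(T \right)} = \sqrt{2} \sqrt{T}$ ($H{\left(T \right)} = \sqrt{2 T} = \sqrt{2} \sqrt{T}$)
$- 33 H{\left(\left(-4\right) 0 \right)} + 6 = - 33 \sqrt{2} \sqrt{\left(-4\right) 0} + 6 = - 33 \sqrt{2} \sqrt{0} + 6 = - 33 \sqrt{2} \cdot 0 + 6 = \left(-33\right) 0 + 6 = 0 + 6 = 6$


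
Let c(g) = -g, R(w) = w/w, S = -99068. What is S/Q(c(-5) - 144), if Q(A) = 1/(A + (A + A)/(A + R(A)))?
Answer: 936390736/69 ≈ 1.3571e+7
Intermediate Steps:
R(w) = 1
Q(A) = 1/(A + 2*A/(1 + A)) (Q(A) = 1/(A + (A + A)/(A + 1)) = 1/(A + (2*A)/(1 + A)) = 1/(A + 2*A/(1 + A)))
S/Q(c(-5) - 144) = -99068*(3 + (-1*(-5) - 144))*(-1*(-5) - 144)/(1 + (-1*(-5) - 144)) = -99068*(3 + (5 - 144))*(5 - 144)/(1 + (5 - 144)) = -99068*(-139*(3 - 139)/(1 - 139)) = -99068/((-1/139*(-138)/(-136))) = -99068/((-1/139*(-1/136)*(-138))) = -99068/(-69/9452) = -99068*(-9452/69) = 936390736/69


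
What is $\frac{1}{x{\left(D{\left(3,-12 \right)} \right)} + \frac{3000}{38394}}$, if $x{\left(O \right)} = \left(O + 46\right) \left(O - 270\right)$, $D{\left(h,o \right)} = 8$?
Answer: $- \frac{6399}{90532552} \approx -7.0682 \cdot 10^{-5}$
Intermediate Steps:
$x{\left(O \right)} = \left(-270 + O\right) \left(46 + O\right)$ ($x{\left(O \right)} = \left(46 + O\right) \left(-270 + O\right) = \left(-270 + O\right) \left(46 + O\right)$)
$\frac{1}{x{\left(D{\left(3,-12 \right)} \right)} + \frac{3000}{38394}} = \frac{1}{\left(-12420 + 8^{2} - 1792\right) + \frac{3000}{38394}} = \frac{1}{\left(-12420 + 64 - 1792\right) + 3000 \cdot \frac{1}{38394}} = \frac{1}{-14148 + \frac{500}{6399}} = \frac{1}{- \frac{90532552}{6399}} = - \frac{6399}{90532552}$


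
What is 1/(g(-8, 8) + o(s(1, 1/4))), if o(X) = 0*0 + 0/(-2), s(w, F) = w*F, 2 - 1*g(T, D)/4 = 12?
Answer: -1/40 ≈ -0.025000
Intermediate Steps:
g(T, D) = -40 (g(T, D) = 8 - 4*12 = 8 - 48 = -40)
s(w, F) = F*w
o(X) = 0 (o(X) = 0 + 0*(-½) = 0 + 0 = 0)
1/(g(-8, 8) + o(s(1, 1/4))) = 1/(-40 + 0) = 1/(-40) = -1/40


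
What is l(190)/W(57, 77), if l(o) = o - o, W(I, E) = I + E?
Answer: 0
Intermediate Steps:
W(I, E) = E + I
l(o) = 0
l(190)/W(57, 77) = 0/(77 + 57) = 0/134 = 0*(1/134) = 0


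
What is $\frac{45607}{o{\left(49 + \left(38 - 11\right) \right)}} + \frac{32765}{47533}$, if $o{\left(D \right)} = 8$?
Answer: $\frac{2168099651}{380264} \approx 5701.6$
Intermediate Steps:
$\frac{45607}{o{\left(49 + \left(38 - 11\right) \right)}} + \frac{32765}{47533} = \frac{45607}{8} + \frac{32765}{47533} = \frac{2168099651}{380264}$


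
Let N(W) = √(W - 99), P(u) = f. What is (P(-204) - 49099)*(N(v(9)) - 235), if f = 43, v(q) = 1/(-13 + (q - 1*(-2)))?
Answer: 11528160 - 24528*I*√398 ≈ 1.1528e+7 - 4.8933e+5*I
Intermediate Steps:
v(q) = 1/(-11 + q) (v(q) = 1/(-13 + (q + 2)) = 1/(-13 + (2 + q)) = 1/(-11 + q))
P(u) = 43
N(W) = √(-99 + W)
(P(-204) - 49099)*(N(v(9)) - 235) = (43 - 49099)*(√(-99 + 1/(-11 + 9)) - 235) = -49056*(√(-99 + 1/(-2)) - 235) = -49056*(√(-99 - ½) - 235) = -49056*(√(-199/2) - 235) = -49056*(I*√398/2 - 235) = -49056*(-235 + I*√398/2) = 11528160 - 24528*I*√398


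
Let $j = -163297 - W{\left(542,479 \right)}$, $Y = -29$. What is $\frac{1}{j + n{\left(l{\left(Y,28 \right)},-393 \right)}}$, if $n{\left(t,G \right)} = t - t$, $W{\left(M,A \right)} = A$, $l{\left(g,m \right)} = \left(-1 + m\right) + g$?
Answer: $- \frac{1}{163776} \approx -6.1059 \cdot 10^{-6}$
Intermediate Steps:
$l{\left(g,m \right)} = -1 + g + m$
$n{\left(t,G \right)} = 0$
$j = -163776$ ($j = -163297 - 479 = -163776$)
$\frac{1}{j + n{\left(l{\left(Y,28 \right)},-393 \right)}} = \frac{1}{-163776 + 0} = \frac{1}{-163776} = - \frac{1}{163776}$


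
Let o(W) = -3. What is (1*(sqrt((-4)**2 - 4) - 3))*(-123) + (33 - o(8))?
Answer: 405 - 246*sqrt(3) ≈ -21.085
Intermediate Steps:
(1*(sqrt((-4)**2 - 4) - 3))*(-123) + (33 - o(8)) = (1*(sqrt((-4)**2 - 4) - 3))*(-123) + (33 - 1*(-3)) = (1*(sqrt(16 - 4) - 3))*(-123) + (33 + 3) = (1*(sqrt(12) - 3))*(-123) + 36 = (1*(2*sqrt(3) - 3))*(-123) + 36 = (1*(-3 + 2*sqrt(3)))*(-123) + 36 = (-3 + 2*sqrt(3))*(-123) + 36 = (369 - 246*sqrt(3)) + 36 = 405 - 246*sqrt(3)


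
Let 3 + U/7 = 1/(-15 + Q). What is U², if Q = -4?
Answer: 164836/361 ≈ 456.61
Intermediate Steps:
U = -406/19 (U = -21 + 7/(-15 - 4) = -21 + 7/(-19) = -21 + 7*(-1/19) = -21 - 7/19 = -406/19 ≈ -21.368)
U² = (-406/19)² = 164836/361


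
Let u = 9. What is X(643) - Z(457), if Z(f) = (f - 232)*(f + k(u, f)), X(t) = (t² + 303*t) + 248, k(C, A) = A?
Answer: 402876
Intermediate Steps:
X(t) = 248 + t² + 303*t
Z(f) = 2*f*(-232 + f) (Z(f) = (f - 232)*(f + f) = (-232 + f)*(2*f) = 2*f*(-232 + f))
X(643) - Z(457) = (248 + 643² + 303*643) - 2*457*(-232 + 457) = (248 + 413449 + 194829) - 2*457*225 = 608526 - 1*205650 = 608526 - 205650 = 402876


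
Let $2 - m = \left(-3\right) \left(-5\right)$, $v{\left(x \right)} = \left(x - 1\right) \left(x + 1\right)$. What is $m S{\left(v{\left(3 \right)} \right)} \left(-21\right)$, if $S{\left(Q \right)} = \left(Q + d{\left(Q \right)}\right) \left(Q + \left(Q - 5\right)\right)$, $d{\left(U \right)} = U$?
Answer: $48048$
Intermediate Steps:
$v{\left(x \right)} = \left(1 + x\right) \left(-1 + x\right)$ ($v{\left(x \right)} = \left(-1 + x\right) \left(1 + x\right) = \left(1 + x\right) \left(-1 + x\right)$)
$S{\left(Q \right)} = 2 Q \left(-5 + 2 Q\right)$ ($S{\left(Q \right)} = \left(Q + Q\right) \left(Q + \left(Q - 5\right)\right) = 2 Q \left(Q + \left(-5 + Q\right)\right) = 2 Q \left(-5 + 2 Q\right)$)
$m = -13$ ($m = 2 - \left(-3\right) \left(-5\right) = 2 - 15 = -13$)
$m S{\left(v{\left(3 \right)} \right)} \left(-21\right) = - 13 \cdot 2 \left(-1 + 3^{2}\right) \left(-5 + 2 \left(-1 + 3^{2}\right)\right) \left(-21\right) = - 13 \cdot 2 \left(-1 + 9\right) \left(-5 + 2 \left(-1 + 9\right)\right) \left(-21\right) = - 13 \cdot 2 \cdot 8 \left(-5 + 2 \cdot 8\right) \left(-21\right) = - 13 \cdot 2 \cdot 8 \left(-5 + 16\right) \left(-21\right) = - 13 \cdot 2 \cdot 8 \cdot 11 \left(-21\right) = \left(-13\right) 176 \left(-21\right) = \left(-2288\right) \left(-21\right) = 48048$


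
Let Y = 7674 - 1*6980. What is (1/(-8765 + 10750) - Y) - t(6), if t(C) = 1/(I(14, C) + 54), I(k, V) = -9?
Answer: -12398698/17865 ≈ -694.02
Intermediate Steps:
Y = 694 (Y = 7674 - 6980 = 694)
t(C) = 1/45 (t(C) = 1/(-9 + 54) = 1/45)
(1/(-8765 + 10750) - Y) - t(6) = (1/(-8765 + 10750) - 1*694) - 1*1/45 = (1/1985 - 694) - 1/45 = -1377589/1985 - 1/45 = -12398698/17865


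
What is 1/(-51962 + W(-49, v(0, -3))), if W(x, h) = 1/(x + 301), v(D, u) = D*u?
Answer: -252/13094423 ≈ -1.9245e-5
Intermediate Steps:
W(x, h) = 1/(301 + x)
1/(-51962 + W(-49, v(0, -3))) = 1/(-51962 + 1/(301 - 49)) = 1/(-51962 + 1/252) = 1/(-13094423/252) = -252/13094423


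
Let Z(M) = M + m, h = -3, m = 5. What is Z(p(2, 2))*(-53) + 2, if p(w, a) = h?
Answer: -104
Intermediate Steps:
p(w, a) = -3
Z(M) = 5 + M (Z(M) = M + 5 = 5 + M)
Z(p(2, 2))*(-53) + 2 = (5 - 3)*(-53) + 2 = 2*(-53) + 2 = -106 + 2 = -104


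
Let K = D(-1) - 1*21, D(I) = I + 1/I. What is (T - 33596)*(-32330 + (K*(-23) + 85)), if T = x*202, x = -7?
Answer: 1110377160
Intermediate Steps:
T = -1414 (T = -7*202 = -1414)
K = -23 (K = (-1 + 1/(-1)) - 1*21 = (-1 - 1) - 21 = -2 - 21 = -23)
(T - 33596)*(-32330 + (K*(-23) + 85)) = (-1414 - 33596)*(-32330 + (-23*(-23) + 85)) = -35010*(-32330 + (529 + 85)) = -35010*(-32330 + 614) = -35010*(-31716) = 1110377160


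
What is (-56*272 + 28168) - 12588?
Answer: 348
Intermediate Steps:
(-56*272 + 28168) - 12588 = (-15232 + 28168) - 12588 = 12936 - 12588 = 348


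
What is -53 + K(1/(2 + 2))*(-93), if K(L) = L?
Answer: -305/4 ≈ -76.250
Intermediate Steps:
-53 + K(1/(2 + 2))*(-93) = -53 - 93/(2 + 2) = -53 - 93/4 = -305/4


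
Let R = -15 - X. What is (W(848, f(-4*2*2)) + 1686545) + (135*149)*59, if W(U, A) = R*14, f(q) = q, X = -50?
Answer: 2873820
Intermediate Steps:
R = 35 (R = -15 - 1*(-50) = -15 + 50 = 35)
W(U, A) = 490 (W(U, A) = 35*14 = 490)
(W(848, f(-4*2*2)) + 1686545) + (135*149)*59 = (490 + 1686545) + (135*149)*59 = 1687035 + 20115*59 = 1687035 + 1186785 = 2873820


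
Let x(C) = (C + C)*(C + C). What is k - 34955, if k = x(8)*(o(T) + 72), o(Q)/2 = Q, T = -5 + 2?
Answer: -18059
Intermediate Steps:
T = -3
o(Q) = 2*Q
x(C) = 4*C² (x(C) = (2*C)*(2*C) = 4*C²)
k = 16896 (k = (4*8²)*(2*(-3) + 72) = (4*64)*(-6 + 72) = 256*66 = 16896)
k - 34955 = 16896 - 34955 = -18059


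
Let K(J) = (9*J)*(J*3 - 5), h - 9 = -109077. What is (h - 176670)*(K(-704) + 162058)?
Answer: -3878999073060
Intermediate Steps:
h = -109068 (h = 9 - 109077 = -109068)
K(J) = 9*J*(-5 + 3*J) (K(J) = (9*J)*(3*J - 5) = (9*J)*(-5 + 3*J) = 9*J*(-5 + 3*J))
(h - 176670)*(K(-704) + 162058) = (-109068 - 176670)*(9*(-704)*(-5 + 3*(-704)) + 162058) = -285738*(9*(-704)*(-5 - 2112) + 162058) = -285738*(9*(-704)*(-2117) + 162058) = -285738*(13413312 + 162058) = -285738*13575370 = -3878999073060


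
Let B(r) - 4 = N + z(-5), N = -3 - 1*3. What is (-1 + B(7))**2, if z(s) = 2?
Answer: 1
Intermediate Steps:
N = -6 (N = -3 - 3 = -6)
B(r) = 0 (B(r) = 4 + (-6 + 2) = 4 - 4 = 0)
(-1 + B(7))**2 = (-1 + 0)**2 = (-1)**2 = 1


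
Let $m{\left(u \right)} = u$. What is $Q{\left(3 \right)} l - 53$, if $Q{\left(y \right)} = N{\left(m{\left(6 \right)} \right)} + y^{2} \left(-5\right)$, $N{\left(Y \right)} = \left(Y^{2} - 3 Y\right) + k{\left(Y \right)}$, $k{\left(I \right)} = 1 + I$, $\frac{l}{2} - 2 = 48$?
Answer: $-2053$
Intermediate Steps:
$l = 100$ ($l = 4 + 2 \cdot 48 = 4 + 96 = 100$)
$N{\left(Y \right)} = 1 + Y^{2} - 2 Y$ ($N{\left(Y \right)} = \left(Y^{2} - 3 Y\right) + \left(1 + Y\right) = 1 + Y^{2} - 2 Y$)
$Q{\left(y \right)} = 25 - 5 y^{2}$ ($Q{\left(y \right)} = \left(1 + 6^{2} - 12\right) + y^{2} \left(-5\right) = \left(1 + 36 - 12\right) - 5 y^{2} = 25 - 5 y^{2}$)
$Q{\left(3 \right)} l - 53 = \left(25 - 5 \cdot 3^{2}\right) 100 - 53 = \left(25 - 45\right) 100 - 53 = \left(-20\right) 100 - 53 = -2000 - 53 = -2053$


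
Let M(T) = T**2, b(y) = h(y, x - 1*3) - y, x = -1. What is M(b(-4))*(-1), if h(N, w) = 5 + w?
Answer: -25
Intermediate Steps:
b(y) = 1 - y (b(y) = (5 + (-1 - 1*3)) - y = (5 + (-1 - 3)) - y = (5 - 4) - y = 1 - y)
M(b(-4))*(-1) = (1 - 1*(-4))**2*(-1) = (1 + 4)**2*(-1) = 5**2*(-1) = 25*(-1) = -25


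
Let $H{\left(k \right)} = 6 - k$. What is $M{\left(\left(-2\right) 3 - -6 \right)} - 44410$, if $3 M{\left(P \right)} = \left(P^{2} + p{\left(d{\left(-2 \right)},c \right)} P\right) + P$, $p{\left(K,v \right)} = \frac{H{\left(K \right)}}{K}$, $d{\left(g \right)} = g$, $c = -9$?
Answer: $-44410$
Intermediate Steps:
$p{\left(K,v \right)} = \frac{6 - K}{K}$
$M{\left(P \right)} = - P + \frac{P^{2}}{3}$ ($M{\left(P \right)} = \frac{\left(P^{2} + \frac{6 - -2}{-2} P\right) + P}{3} = \frac{\left(P^{2} + - \frac{6 + 2}{2} P\right) + P}{3} = \frac{\left(P^{2} + \left(- \frac{1}{2}\right) 8 P\right) + P}{3} = \frac{\left(P^{2} - 4 P\right) + P}{3} = \frac{P^{2} - 3 P}{3} = - P + \frac{P^{2}}{3}$)
$M{\left(\left(-2\right) 3 - -6 \right)} - 44410 = \frac{\left(\left(-2\right) 3 - -6\right) \left(-3 - 0\right)}{3} - 44410 = \frac{\left(-6 + 6\right) \left(-3 + \left(-6 + 6\right)\right)}{3} - 44410 = \frac{1}{3} \cdot 0 \left(-3 + 0\right) - 44410 = \frac{1}{3} \cdot 0 \left(-3\right) - 44410 = 0 - 44410 = -44410$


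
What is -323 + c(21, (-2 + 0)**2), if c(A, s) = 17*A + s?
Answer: 38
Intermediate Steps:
c(A, s) = s + 17*A
-323 + c(21, (-2 + 0)**2) = -323 + ((-2 + 0)**2 + 17*21) = -323 + ((-2)**2 + 357) = -323 + (4 + 357) = -323 + 361 = 38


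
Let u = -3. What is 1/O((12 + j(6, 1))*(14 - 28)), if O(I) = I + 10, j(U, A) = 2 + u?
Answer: -1/144 ≈ -0.0069444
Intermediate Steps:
j(U, A) = -1 (j(U, A) = 2 - 3 = -1)
O(I) = 10 + I
1/O((12 + j(6, 1))*(14 - 28)) = 1/(10 + (12 - 1)*(14 - 28)) = 1/(10 + 11*(-14)) = 1/(10 - 154) = 1/(-144) = -1/144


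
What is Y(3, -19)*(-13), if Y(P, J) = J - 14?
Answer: 429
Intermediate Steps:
Y(P, J) = -14 + J
Y(3, -19)*(-13) = (-14 - 19)*(-13) = -33*(-13) = 429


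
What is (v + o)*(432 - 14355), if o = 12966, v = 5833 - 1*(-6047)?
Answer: -345930858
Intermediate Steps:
v = 11880 (v = 5833 + 6047 = 11880)
(v + o)*(432 - 14355) = (11880 + 12966)*(432 - 14355) = 24846*(-13923) = -345930858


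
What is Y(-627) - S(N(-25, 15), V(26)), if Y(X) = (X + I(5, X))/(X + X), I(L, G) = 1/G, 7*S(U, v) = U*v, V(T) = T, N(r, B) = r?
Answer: 256909805/2751903 ≈ 93.357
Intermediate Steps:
S(U, v) = U*v/7 (S(U, v) = (U*v)/7 = U*v/7)
Y(X) = (X + 1/X)/(2*X) (Y(X) = (X + 1/X)/(X + X) = (X + 1/X)/((2*X)) = (X + 1/X)*(1/(2*X)) = (X + 1/X)/(2*X))
Y(-627) - S(N(-25, 15), V(26)) = (1/2)*(1 + (-627)**2)/(-627)**2 - (-25)*26/7 = (1/2)*(1/393129)*(1 + 393129) - 1*(-650/7) = (1/2)*(1/393129)*393130 + 650/7 = 196565/393129 + 650/7 = 256909805/2751903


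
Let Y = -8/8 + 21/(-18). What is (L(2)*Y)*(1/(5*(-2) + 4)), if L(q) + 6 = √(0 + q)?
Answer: -13/6 + 13*√2/36 ≈ -1.6560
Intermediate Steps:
L(q) = -6 + √q (L(q) = -6 + √(0 + q) = -6 + √q)
Y = -13/6 (Y = -8*⅛ + 21*(-1/18) = -1 - 7/6 = -13/6 ≈ -2.1667)
(L(2)*Y)*(1/(5*(-2) + 4)) = ((-6 + √2)*(-13/6))*(1/(5*(-2) + 4)) = (13 - 13*√2/6)*(1/(-10 + 4)) = (13 - 13*√2/6)*(1/(-6)) = (13 - 13*√2/6)*(1*(-⅙)) = (13 - 13*√2/6)*(-⅙) = -13/6 + 13*√2/36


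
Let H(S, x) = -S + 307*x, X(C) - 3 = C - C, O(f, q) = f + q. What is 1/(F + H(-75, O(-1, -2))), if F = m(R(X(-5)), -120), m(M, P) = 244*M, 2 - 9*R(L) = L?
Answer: -9/7858 ≈ -0.0011453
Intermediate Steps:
X(C) = 3 (X(C) = 3 + (C - C) = 3 + 0 = 3)
R(L) = 2/9 - L/9
F = -244/9 (F = 244*(2/9 - ⅑*3) = 244*(2/9 - ⅓) = 244*(-⅑) = -244/9 ≈ -27.111)
1/(F + H(-75, O(-1, -2))) = 1/(-244/9 + (-1*(-75) + 307*(-1 - 2))) = 1/(-244/9 + (75 + 307*(-3))) = 1/(-244/9 + (75 - 921)) = 1/(-244/9 - 846) = 1/(-7858/9) = -9/7858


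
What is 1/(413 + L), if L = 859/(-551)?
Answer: 551/226704 ≈ 0.0024305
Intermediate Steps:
L = -859/551 (L = 859*(-1/551) = -859/551 ≈ -1.5590)
1/(413 + L) = 1/(413 - 859/551) = 1/(226704/551) = 551/226704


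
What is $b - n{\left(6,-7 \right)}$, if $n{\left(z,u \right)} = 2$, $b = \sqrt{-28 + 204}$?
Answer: $-2 + 4 \sqrt{11} \approx 11.266$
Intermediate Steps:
$b = 4 \sqrt{11}$ ($b = \sqrt{176} = 4 \sqrt{11} \approx 13.266$)
$b - n{\left(6,-7 \right)} = 4 \sqrt{11} - 2 = -2 + 4 \sqrt{11}$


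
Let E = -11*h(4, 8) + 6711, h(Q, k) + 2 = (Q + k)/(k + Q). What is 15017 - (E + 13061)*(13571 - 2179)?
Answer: -225352919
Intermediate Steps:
h(Q, k) = -1 (h(Q, k) = -2 + (Q + k)/(k + Q) = -2 + (Q + k)/(Q + k) = -2 + 1 = -1)
E = 6722 (E = -11*(-1) + 6711 = 11 + 6711 = 6722)
15017 - (E + 13061)*(13571 - 2179) = 15017 - (6722 + 13061)*(13571 - 2179) = 15017 - 19783*11392 = 15017 - 1*225367936 = 15017 - 225367936 = -225352919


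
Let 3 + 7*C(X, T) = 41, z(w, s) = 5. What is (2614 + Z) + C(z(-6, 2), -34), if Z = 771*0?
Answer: 18336/7 ≈ 2619.4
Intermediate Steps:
Z = 0
C(X, T) = 38/7 (C(X, T) = -3/7 + (⅐)*41 = -3/7 + 41/7 = 38/7)
(2614 + Z) + C(z(-6, 2), -34) = (2614 + 0) + 38/7 = 2614 + 38/7 = 18336/7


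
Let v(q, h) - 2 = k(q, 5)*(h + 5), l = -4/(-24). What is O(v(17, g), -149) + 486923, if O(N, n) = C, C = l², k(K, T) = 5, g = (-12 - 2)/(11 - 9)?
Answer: 17529229/36 ≈ 4.8692e+5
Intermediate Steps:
g = -7 (g = -14/2 = -14*½ = -7)
l = ⅙ (l = -4*(-1/24) = ⅙ ≈ 0.16667)
v(q, h) = 27 + 5*h (v(q, h) = 2 + 5*(h + 5) = 2 + 5*(5 + h) = 2 + (25 + 5*h) = 27 + 5*h)
C = 1/36 (C = (⅙)² = 1/36 ≈ 0.027778)
O(N, n) = 1/36
O(v(17, g), -149) + 486923 = 1/36 + 486923 = 17529229/36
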